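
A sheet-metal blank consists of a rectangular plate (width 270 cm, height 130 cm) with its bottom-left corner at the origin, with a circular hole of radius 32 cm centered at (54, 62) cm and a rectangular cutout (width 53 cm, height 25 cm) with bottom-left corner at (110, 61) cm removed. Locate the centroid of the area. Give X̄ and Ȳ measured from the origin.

X̄ = 143.46 cm, Ȳ = 64.95 cm

plate: A = 270 × 130 = 35100.00, centroid at (135.00, 65.00).
hole 1: A = −π·32² = -3216.99, centroid at (54.00, 62.00).
hole 2: A = −(53 × 25) = -1325.00, centroid at (136.50, 73.50).
ΣA = 30558.01 cm², ΣAX̄ = 4383919.99 cm³, ΣAȲ = 1984659.07 cm³.
X̄ = 4383919.99/30558.01 = 143.46 cm; Ȳ = 1984659.07/30558.01 = 64.95 cm.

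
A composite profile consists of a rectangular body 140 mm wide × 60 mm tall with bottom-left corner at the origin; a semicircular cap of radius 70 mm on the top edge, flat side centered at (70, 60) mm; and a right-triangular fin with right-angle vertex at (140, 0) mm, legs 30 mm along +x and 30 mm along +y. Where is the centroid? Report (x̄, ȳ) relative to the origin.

x̄ = 72.18 mm, ȳ = 57.23 mm

Part | A | x̄ᵢ | ȳᵢ | A·x̄ᵢ | A·ȳᵢ
rectangular body | 8400.00 | 70.00 | 30.00 | 588000.00 | 252000.00
semicircular top | 7696.90 | 70.00 | 89.71 | 538783.14 | 690480.79
triangular fin | 450.00 | 150.00 | 10.00 | 67500.00 | 4500.00
Σ | 16546.90 |  |  | 1194283.14 | 946980.79
x̄ = 1194283.14 / 16546.90 = 72.18 mm
ȳ = 946980.79 / 16546.90 = 57.23 mm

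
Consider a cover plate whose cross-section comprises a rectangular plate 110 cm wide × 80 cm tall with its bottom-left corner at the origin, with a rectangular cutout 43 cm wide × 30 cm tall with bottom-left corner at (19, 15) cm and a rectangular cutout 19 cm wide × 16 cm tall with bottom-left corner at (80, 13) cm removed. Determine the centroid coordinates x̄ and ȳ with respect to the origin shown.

x̄ = 56.14 cm, ȳ = 42.59 cm

plate: A = 110 × 80 = 8800.00, centroid at (55.00, 40.00).
hole 1: A = −(43 × 30) = -1290.00, centroid at (40.50, 30.00).
hole 2: A = −(19 × 16) = -304.00, centroid at (89.50, 21.00).
ΣA = 7206.00 cm²
ΣAx̄ = (8800.00)(55.00) + (-1290.00)(40.50) + (-304.00)(89.50) = 404547.00 cm³
ΣAȳ = (8800.00)(40.00) + (-1290.00)(30.00) + (-304.00)(21.00) = 306916.00 cm³
x̄ = 404547.00 / 7206.00 = 56.14 cm
ȳ = 306916.00 / 7206.00 = 42.59 cm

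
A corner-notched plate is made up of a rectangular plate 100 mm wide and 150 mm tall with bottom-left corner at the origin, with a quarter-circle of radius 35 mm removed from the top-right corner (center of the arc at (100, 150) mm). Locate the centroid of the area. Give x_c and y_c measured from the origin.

x_c = 47.59 mm, y_c = 70.88 mm

plate: A = 100 × 150 = 15000.00, centroid at (50.00, 75.00).
removed quarter-circle: A = −¼π·35² = -962.11, centroid at (85.15, 135.15).
ΣA = 14037.89 mm², ΣAx_c = 668080.39 mm³, ΣAy_c = 994974.75 mm³.
x_c = 668080.39/14037.89 = 47.59 mm; y_c = 994974.75/14037.89 = 70.88 mm.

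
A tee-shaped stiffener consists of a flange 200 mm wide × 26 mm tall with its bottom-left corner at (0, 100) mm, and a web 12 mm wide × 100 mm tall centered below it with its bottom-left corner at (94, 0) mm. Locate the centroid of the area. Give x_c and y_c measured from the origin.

x_c = 100.00 mm, y_c = 101.19 mm

Part | A | x̄ᵢ | ȳᵢ | A·x̄ᵢ | A·ȳᵢ
web | 1200.00 | 100.00 | 50.00 | 120000.00 | 60000.00
flange | 5200.00 | 100.00 | 113.00 | 520000.00 | 587600.00
Σ | 6400.00 |  |  | 640000.00 | 647600.00
x_c = 640000.00 / 6400.00 = 100.00 mm
y_c = 647600.00 / 6400.00 = 101.19 mm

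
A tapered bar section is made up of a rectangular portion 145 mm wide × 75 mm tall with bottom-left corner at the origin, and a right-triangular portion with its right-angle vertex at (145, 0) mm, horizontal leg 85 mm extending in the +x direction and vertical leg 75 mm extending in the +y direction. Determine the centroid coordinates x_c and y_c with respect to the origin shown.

x_c = 95.36 mm, y_c = 34.67 mm

rectangular portion: A = 145 × 75 = 10875.00, centroid at (72.50, 37.50).
triangular portion: A = ½·85·75 = 3187.50, centroid at (173.33, 25.00).
ΣA = 14062.50 mm²
ΣAx_c = (10875.00)(72.50) + (3187.50)(173.33) = 1340937.50 mm³
ΣAy_c = (10875.00)(37.50) + (3187.50)(25.00) = 487500.00 mm³
x_c = 1340937.50 / 14062.50 = 95.36 mm
y_c = 487500.00 / 14062.50 = 34.67 mm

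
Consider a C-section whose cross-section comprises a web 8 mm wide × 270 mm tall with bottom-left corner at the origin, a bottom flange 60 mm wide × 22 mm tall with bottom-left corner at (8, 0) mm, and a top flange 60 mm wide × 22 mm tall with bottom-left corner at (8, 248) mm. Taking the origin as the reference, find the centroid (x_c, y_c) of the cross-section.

Part | A | x̄ᵢ | ȳᵢ | A·x̄ᵢ | A·ȳᵢ
web | 2160.00 | 4.00 | 135.00 | 8640.00 | 291600.00
bottom flange | 1320.00 | 38.00 | 11.00 | 50160.00 | 14520.00
top flange | 1320.00 | 38.00 | 259.00 | 50160.00 | 341880.00
Σ | 4800.00 |  |  | 108960.00 | 648000.00
x_c = 108960.00 / 4800.00 = 22.70 mm
y_c = 648000.00 / 4800.00 = 135.00 mm

x_c = 22.70 mm, y_c = 135.00 mm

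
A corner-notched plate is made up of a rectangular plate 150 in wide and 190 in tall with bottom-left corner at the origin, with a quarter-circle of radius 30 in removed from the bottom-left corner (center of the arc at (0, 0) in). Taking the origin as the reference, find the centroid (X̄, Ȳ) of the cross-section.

Part | A | x̄ᵢ | ȳᵢ | A·x̄ᵢ | A·ȳᵢ
plate | 28500.00 | 75.00 | 95.00 | 2137500.00 | 2707500.00
removed quarter-circle | -706.86 | 12.73 | 12.73 | -9000.00 | -9000.00
Σ | 27793.14 |  |  | 2128500.00 | 2698500.00
X̄ = 2128500.00 / 27793.14 = 76.58 in
Ȳ = 2698500.00 / 27793.14 = 97.09 in

X̄ = 76.58 in, Ȳ = 97.09 in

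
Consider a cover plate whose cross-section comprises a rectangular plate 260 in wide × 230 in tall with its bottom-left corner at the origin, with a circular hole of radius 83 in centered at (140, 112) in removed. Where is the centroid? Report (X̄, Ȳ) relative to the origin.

X̄ = 124.33 in, Ȳ = 116.70 in

plate: A = 260 × 230 = 59800.00, centroid at (130.00, 115.00).
hole: A = −π·83² = -21642.43, centroid at (140.00, 112.00).
ΣA = 38157.57 in²
ΣAX̄ = (59800.00)(130.00) + (-21642.43)(140.00) = 4744059.55 in³
ΣAȲ = (59800.00)(115.00) + (-21642.43)(112.00) = 4453047.64 in³
X̄ = 4744059.55 / 38157.57 = 124.33 in
Ȳ = 4453047.64 / 38157.57 = 116.70 in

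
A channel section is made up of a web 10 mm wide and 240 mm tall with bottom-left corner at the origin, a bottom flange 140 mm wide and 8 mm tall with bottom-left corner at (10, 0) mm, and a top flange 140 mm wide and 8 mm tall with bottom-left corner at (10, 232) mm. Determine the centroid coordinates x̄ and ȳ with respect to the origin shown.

web: A = 10 × 240 = 2400.00, centroid at (5.00, 120.00).
bottom flange: A = 140 × 8 = 1120.00, centroid at (80.00, 4.00).
top flange: A = 140 × 8 = 1120.00, centroid at (80.00, 236.00).
ΣA = 4640.00 mm²
ΣAx̄ = (2400.00)(5.00) + (1120.00)(80.00) + (1120.00)(80.00) = 191200.00 mm³
ΣAȳ = (2400.00)(120.00) + (1120.00)(4.00) + (1120.00)(236.00) = 556800.00 mm³
x̄ = 191200.00 / 4640.00 = 41.21 mm
ȳ = 556800.00 / 4640.00 = 120.00 mm

x̄ = 41.21 mm, ȳ = 120.00 mm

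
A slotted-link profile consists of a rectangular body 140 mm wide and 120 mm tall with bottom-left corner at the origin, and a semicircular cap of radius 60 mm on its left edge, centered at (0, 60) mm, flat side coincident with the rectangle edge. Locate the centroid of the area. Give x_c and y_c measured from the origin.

rectangular body: A = 140 × 120 = 16800.00, centroid at (70.00, 60.00).
semicircular end: A = ½π·60² = 5654.87, centroid at (-25.46, 60.00).
ΣA = 22454.87 mm²
ΣAx_c = (16800.00)(70.00) + (5654.87)(-25.46) = 1032000.00 mm³
ΣAy_c = (16800.00)(60.00) + (5654.87)(60.00) = 1347292.01 mm³
x_c = 1032000.00 / 22454.87 = 45.96 mm
y_c = 1347292.01 / 22454.87 = 60.00 mm

x_c = 45.96 mm, y_c = 60.00 mm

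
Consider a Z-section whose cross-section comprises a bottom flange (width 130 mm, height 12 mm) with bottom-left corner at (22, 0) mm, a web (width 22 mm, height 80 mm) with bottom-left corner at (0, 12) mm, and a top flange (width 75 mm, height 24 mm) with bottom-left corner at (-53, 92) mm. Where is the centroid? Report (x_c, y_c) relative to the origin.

bottom flange: A = 130 × 12 = 1560.00, centroid at (87.00, 6.00).
web: A = 22 × 80 = 1760.00, centroid at (11.00, 52.00).
top flange: A = 75 × 24 = 1800.00, centroid at (-15.50, 104.00).
ΣA = 5120.00 mm²
ΣAx_c = (1560.00)(87.00) + (1760.00)(11.00) + (1800.00)(-15.50) = 127180.00 mm³
ΣAy_c = (1560.00)(6.00) + (1760.00)(52.00) + (1800.00)(104.00) = 288080.00 mm³
x_c = 127180.00 / 5120.00 = 24.84 mm
y_c = 288080.00 / 5120.00 = 56.27 mm

x_c = 24.84 mm, y_c = 56.27 mm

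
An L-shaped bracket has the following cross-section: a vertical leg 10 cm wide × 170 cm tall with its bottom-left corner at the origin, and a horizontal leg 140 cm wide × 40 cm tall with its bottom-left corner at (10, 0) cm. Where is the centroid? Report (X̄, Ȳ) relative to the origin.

X̄ = 62.53 cm, Ȳ = 35.14 cm

vertical leg: A = 10 × 170 = 1700.00, centroid at (5.00, 85.00).
horizontal leg: A = 140 × 40 = 5600.00, centroid at (80.00, 20.00).
ΣA = 7300.00 cm²
ΣAX̄ = (1700.00)(5.00) + (5600.00)(80.00) = 456500.00 cm³
ΣAȲ = (1700.00)(85.00) + (5600.00)(20.00) = 256500.00 cm³
X̄ = 456500.00 / 7300.00 = 62.53 cm
Ȳ = 256500.00 / 7300.00 = 35.14 cm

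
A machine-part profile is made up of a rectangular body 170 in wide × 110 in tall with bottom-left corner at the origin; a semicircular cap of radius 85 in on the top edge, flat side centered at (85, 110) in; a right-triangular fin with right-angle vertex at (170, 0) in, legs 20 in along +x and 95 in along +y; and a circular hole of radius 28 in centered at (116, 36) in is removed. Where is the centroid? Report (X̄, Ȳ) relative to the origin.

X̄ = 85.38 in, Ȳ = 92.08 in

rectangular body: A = 170 × 110 = 18700.00, centroid at (85.00, 55.00).
semicircular top: A = ½π·85² = 11349.00, centroid at (85.00, 146.08).
triangular fin: A = ½·20·95 = 950.00, centroid at (176.67, 31.67).
hole: A = −π·28² = -2463.01, centroid at (116.00, 36.00).
ΣA = 28535.99 in², ΣAX̄ = 2436289.63 in³, ΣAȲ = 2627722.07 in³.
X̄ = 2436289.63/28535.99 = 85.38 in; Ȳ = 2627722.07/28535.99 = 92.08 in.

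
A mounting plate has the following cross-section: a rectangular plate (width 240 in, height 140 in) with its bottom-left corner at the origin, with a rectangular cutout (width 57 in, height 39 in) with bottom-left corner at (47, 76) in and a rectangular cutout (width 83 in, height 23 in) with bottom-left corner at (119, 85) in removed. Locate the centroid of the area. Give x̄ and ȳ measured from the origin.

plate: A = 240 × 140 = 33600.00, centroid at (120.00, 70.00).
hole 1: A = −(57 × 39) = -2223.00, centroid at (75.50, 95.50).
hole 2: A = −(83 × 23) = -1909.00, centroid at (160.50, 96.50).
ΣA = 29468.00 in²
ΣAx̄ = (33600.00)(120.00) + (-2223.00)(75.50) + (-1909.00)(160.50) = 3557769.00 in³
ΣAȳ = (33600.00)(70.00) + (-2223.00)(95.50) + (-1909.00)(96.50) = 1955485.00 in³
x̄ = 3557769.00 / 29468.00 = 120.73 in
ȳ = 1955485.00 / 29468.00 = 66.36 in

x̄ = 120.73 in, ȳ = 66.36 in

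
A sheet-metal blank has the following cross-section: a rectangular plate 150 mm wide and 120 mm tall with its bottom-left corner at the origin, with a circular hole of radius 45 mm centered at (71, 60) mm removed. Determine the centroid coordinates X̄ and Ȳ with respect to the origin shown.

X̄ = 77.19 mm, Ȳ = 60.00 mm

plate: A = 150 × 120 = 18000.00, centroid at (75.00, 60.00).
hole: A = −π·45² = -6361.73, centroid at (71.00, 60.00).
ΣA = 11638.27 mm²
ΣAX̄ = (18000.00)(75.00) + (-6361.73)(71.00) = 898317.52 mm³
ΣAȲ = (18000.00)(60.00) + (-6361.73)(60.00) = 698296.49 mm³
X̄ = 898317.52 / 11638.27 = 77.19 mm
Ȳ = 698296.49 / 11638.27 = 60.00 mm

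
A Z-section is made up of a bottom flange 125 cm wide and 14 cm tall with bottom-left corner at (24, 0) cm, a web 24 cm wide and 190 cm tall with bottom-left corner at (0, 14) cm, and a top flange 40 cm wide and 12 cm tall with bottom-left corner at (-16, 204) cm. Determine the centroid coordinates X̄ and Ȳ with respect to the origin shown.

Part | A | x̄ᵢ | ȳᵢ | A·x̄ᵢ | A·ȳᵢ
bottom flange | 1750.00 | 86.50 | 7.00 | 151375.00 | 12250.00
web | 4560.00 | 12.00 | 109.00 | 54720.00 | 497040.00
top flange | 480.00 | 4.00 | 210.00 | 1920.00 | 100800.00
Σ | 6790.00 |  |  | 208015.00 | 610090.00
X̄ = 208015.00 / 6790.00 = 30.64 cm
Ȳ = 610090.00 / 6790.00 = 89.85 cm

X̄ = 30.64 cm, Ȳ = 89.85 cm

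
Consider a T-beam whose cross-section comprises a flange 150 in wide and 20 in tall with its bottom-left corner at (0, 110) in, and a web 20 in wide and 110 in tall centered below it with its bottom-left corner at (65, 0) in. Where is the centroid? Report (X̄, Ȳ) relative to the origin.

X̄ = 75.00 in, Ȳ = 92.50 in

web: A = 20 × 110 = 2200.00, centroid at (75.00, 55.00).
flange: A = 150 × 20 = 3000.00, centroid at (75.00, 120.00).
ΣA = 5200.00 in²
ΣAX̄ = (2200.00)(75.00) + (3000.00)(75.00) = 390000.00 in³
ΣAȲ = (2200.00)(55.00) + (3000.00)(120.00) = 481000.00 in³
X̄ = 390000.00 / 5200.00 = 75.00 in
Ȳ = 481000.00 / 5200.00 = 92.50 in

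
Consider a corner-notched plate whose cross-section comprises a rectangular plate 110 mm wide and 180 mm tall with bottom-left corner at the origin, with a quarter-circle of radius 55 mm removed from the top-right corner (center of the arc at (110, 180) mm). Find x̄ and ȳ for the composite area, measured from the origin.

x̄ = 50.68 mm, ȳ = 80.91 mm

plate: A = 110 × 180 = 19800.00, centroid at (55.00, 90.00).
removed quarter-circle: A = −¼π·55² = -2375.83, centroid at (86.66, 156.66).
ΣA = 17424.17 mm², ΣAx̄ = 883117.09 mm³, ΣAȳ = 1409809.03 mm³.
x̄ = 883117.09/17424.17 = 50.68 mm; ȳ = 1409809.03/17424.17 = 80.91 mm.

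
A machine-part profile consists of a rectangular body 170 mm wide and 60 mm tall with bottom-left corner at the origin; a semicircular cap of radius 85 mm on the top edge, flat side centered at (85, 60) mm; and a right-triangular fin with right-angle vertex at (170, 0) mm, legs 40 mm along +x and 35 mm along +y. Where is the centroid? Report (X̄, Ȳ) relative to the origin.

X̄ = 88.09 mm, Ȳ = 63.13 mm

Part | A | x̄ᵢ | ȳᵢ | A·x̄ᵢ | A·ȳᵢ
rectangular body | 10200.00 | 85.00 | 30.00 | 867000.00 | 306000.00
semicircular top | 11349.00 | 85.00 | 96.08 | 964665.29 | 1090356.87
triangular fin | 700.00 | 183.33 | 11.67 | 128333.33 | 8166.67
Σ | 22249.00 |  |  | 1959998.63 | 1404523.54
X̄ = 1959998.63 / 22249.00 = 88.09 mm
Ȳ = 1404523.54 / 22249.00 = 63.13 mm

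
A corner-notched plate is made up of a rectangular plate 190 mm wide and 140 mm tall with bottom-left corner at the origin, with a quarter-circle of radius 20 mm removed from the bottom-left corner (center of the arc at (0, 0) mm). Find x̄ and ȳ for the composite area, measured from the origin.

x̄ = 96.03 mm, ȳ = 70.74 mm

Part | A | x̄ᵢ | ȳᵢ | A·x̄ᵢ | A·ȳᵢ
plate | 26600.00 | 95.00 | 70.00 | 2527000.00 | 1862000.00
removed quarter-circle | -314.16 | 8.49 | 8.49 | -2666.67 | -2666.67
Σ | 26285.84 |  |  | 2524333.33 | 1859333.33
x̄ = 2524333.33 / 26285.84 = 96.03 mm
ȳ = 1859333.33 / 26285.84 = 70.74 mm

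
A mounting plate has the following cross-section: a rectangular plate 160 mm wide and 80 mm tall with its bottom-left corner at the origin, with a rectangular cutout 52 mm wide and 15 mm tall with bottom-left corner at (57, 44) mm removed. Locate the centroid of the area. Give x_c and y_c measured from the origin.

x_c = 79.81 mm, y_c = 39.25 mm

plate: A = 160 × 80 = 12800.00, centroid at (80.00, 40.00).
hole: A = −(52 × 15) = -780.00, centroid at (83.00, 51.50).
ΣA = 12020.00 mm², ΣAx_c = 959260.00 mm³, ΣAy_c = 471830.00 mm³.
x_c = 959260.00/12020.00 = 79.81 mm; y_c = 471830.00/12020.00 = 39.25 mm.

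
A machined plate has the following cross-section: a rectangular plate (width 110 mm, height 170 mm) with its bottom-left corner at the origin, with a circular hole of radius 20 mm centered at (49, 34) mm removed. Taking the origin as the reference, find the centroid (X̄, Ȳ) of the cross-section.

X̄ = 55.43 mm, Ȳ = 88.67 mm

Part | A | x̄ᵢ | ȳᵢ | A·x̄ᵢ | A·ȳᵢ
plate | 18700.00 | 55.00 | 85.00 | 1028500.00 | 1589500.00
hole | -1256.64 | 49.00 | 34.00 | -61575.22 | -42725.66
Σ | 17443.36 |  |  | 966924.78 | 1546774.34
X̄ = 966924.78 / 17443.36 = 55.43 mm
Ȳ = 1546774.34 / 17443.36 = 88.67 mm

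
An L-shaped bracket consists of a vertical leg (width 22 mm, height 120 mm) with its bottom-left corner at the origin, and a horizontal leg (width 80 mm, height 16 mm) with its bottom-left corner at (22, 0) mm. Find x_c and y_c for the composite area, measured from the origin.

vertical leg: A = 22 × 120 = 2640.00, centroid at (11.00, 60.00).
horizontal leg: A = 80 × 16 = 1280.00, centroid at (62.00, 8.00).
ΣA = 3920.00 mm²
ΣAx_c = (2640.00)(11.00) + (1280.00)(62.00) = 108400.00 mm³
ΣAy_c = (2640.00)(60.00) + (1280.00)(8.00) = 168640.00 mm³
x_c = 108400.00 / 3920.00 = 27.65 mm
y_c = 168640.00 / 3920.00 = 43.02 mm

x_c = 27.65 mm, y_c = 43.02 mm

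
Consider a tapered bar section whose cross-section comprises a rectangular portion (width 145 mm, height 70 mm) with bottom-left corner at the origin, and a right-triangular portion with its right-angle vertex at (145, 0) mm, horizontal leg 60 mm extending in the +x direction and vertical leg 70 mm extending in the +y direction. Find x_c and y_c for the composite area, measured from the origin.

x_c = 88.36 mm, y_c = 33.00 mm

Part | A | x̄ᵢ | ȳᵢ | A·x̄ᵢ | A·ȳᵢ
rectangular portion | 10150.00 | 72.50 | 35.00 | 735875.00 | 355250.00
triangular portion | 2100.00 | 165.00 | 23.33 | 346500.00 | 49000.00
Σ | 12250.00 |  |  | 1082375.00 | 404250.00
x_c = 1082375.00 / 12250.00 = 88.36 mm
y_c = 404250.00 / 12250.00 = 33.00 mm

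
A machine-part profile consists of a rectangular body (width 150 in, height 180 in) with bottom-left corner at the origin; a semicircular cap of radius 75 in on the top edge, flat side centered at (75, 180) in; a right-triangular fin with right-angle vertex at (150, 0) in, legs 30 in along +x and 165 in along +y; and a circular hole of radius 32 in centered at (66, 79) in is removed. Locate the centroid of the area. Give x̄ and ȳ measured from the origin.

x̄ = 81.82 in, ȳ = 119.21 in

rectangular body: A = 150 × 180 = 27000.00, centroid at (75.00, 90.00).
semicircular top: A = ½π·75² = 8835.73, centroid at (75.00, 211.83).
triangular fin: A = ½·30·165 = 2475.00, centroid at (160.00, 55.00).
hole: A = −π·32² = -3216.99, centroid at (66.00, 79.00).
ΣA = 35093.74 in²
ΣAx̄ = (27000.00)(75.00) + (8835.73)(75.00) + (2475.00)(160.00) + (-3216.99)(66.00) = 2871358.30 in³
ΣAȳ = (27000.00)(90.00) + (8835.73)(211.83) + (2475.00)(55.00) + (-3216.99)(79.00) = 4183664.00 in³
x̄ = 2871358.30 / 35093.74 = 81.82 in
ȳ = 4183664.00 / 35093.74 = 119.21 in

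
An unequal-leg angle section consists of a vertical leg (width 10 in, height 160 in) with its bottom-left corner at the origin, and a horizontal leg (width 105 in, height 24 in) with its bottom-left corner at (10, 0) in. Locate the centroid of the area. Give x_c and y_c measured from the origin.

Part | A | x̄ᵢ | ȳᵢ | A·x̄ᵢ | A·ȳᵢ
vertical leg | 1600.00 | 5.00 | 80.00 | 8000.00 | 128000.00
horizontal leg | 2520.00 | 62.50 | 12.00 | 157500.00 | 30240.00
Σ | 4120.00 |  |  | 165500.00 | 158240.00
x_c = 165500.00 / 4120.00 = 40.17 in
y_c = 158240.00 / 4120.00 = 38.41 in

x_c = 40.17 in, y_c = 38.41 in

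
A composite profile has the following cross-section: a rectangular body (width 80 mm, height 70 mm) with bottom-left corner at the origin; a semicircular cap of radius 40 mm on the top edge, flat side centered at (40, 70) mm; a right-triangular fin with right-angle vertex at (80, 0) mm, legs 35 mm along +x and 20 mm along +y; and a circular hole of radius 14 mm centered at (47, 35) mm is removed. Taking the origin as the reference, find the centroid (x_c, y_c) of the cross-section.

rectangular body: A = 80 × 70 = 5600.00, centroid at (40.00, 35.00).
semicircular top: A = ½π·40² = 2513.27, centroid at (40.00, 86.98).
triangular fin: A = ½·35·20 = 350.00, centroid at (91.67, 6.67).
hole: A = −π·14² = -615.75, centroid at (47.00, 35.00).
ΣA = 7847.52 mm², ΣAx_c = 327673.95 mm³, ΣAy_c = 395377.86 mm³.
x_c = 327673.95/7847.52 = 41.76 mm; y_c = 395377.86/7847.52 = 50.38 mm.

x_c = 41.76 mm, y_c = 50.38 mm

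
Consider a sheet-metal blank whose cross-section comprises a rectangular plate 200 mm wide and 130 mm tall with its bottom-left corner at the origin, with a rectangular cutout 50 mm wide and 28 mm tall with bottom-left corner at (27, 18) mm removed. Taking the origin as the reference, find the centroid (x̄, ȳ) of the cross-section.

x̄ = 102.73 mm, ȳ = 66.88 mm

plate: A = 200 × 130 = 26000.00, centroid at (100.00, 65.00).
hole: A = −(50 × 28) = -1400.00, centroid at (52.00, 32.00).
ΣA = 24600.00 mm², ΣAx̄ = 2527200.00 mm³, ΣAȳ = 1645200.00 mm³.
x̄ = 2527200.00/24600.00 = 102.73 mm; ȳ = 1645200.00/24600.00 = 66.88 mm.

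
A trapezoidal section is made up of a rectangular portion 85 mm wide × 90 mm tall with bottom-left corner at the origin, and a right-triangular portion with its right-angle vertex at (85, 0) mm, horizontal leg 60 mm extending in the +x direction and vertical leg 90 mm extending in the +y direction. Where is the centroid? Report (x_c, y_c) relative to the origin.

rectangular portion: A = 85 × 90 = 7650.00, centroid at (42.50, 45.00).
triangular portion: A = ½·60·90 = 2700.00, centroid at (105.00, 30.00).
ΣA = 10350.00 mm², ΣAx_c = 608625.00 mm³, ΣAy_c = 425250.00 mm³.
x_c = 608625.00/10350.00 = 58.80 mm; y_c = 425250.00/10350.00 = 41.09 mm.

x_c = 58.80 mm, y_c = 41.09 mm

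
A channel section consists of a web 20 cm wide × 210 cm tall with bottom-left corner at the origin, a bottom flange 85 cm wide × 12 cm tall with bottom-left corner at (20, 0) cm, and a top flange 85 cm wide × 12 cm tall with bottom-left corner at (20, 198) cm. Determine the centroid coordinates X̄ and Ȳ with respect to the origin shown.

web: A = 20 × 210 = 4200.00, centroid at (10.00, 105.00).
bottom flange: A = 85 × 12 = 1020.00, centroid at (62.50, 6.00).
top flange: A = 85 × 12 = 1020.00, centroid at (62.50, 204.00).
ΣA = 6240.00 cm²
ΣAX̄ = (4200.00)(10.00) + (1020.00)(62.50) + (1020.00)(62.50) = 169500.00 cm³
ΣAȲ = (4200.00)(105.00) + (1020.00)(6.00) + (1020.00)(204.00) = 655200.00 cm³
X̄ = 169500.00 / 6240.00 = 27.16 cm
Ȳ = 655200.00 / 6240.00 = 105.00 cm

X̄ = 27.16 cm, Ȳ = 105.00 cm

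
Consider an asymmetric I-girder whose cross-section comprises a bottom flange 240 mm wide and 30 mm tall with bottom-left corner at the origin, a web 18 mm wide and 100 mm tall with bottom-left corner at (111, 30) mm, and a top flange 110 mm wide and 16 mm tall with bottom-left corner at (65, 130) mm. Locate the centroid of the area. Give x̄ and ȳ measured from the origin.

Part | A | x̄ᵢ | ȳᵢ | A·x̄ᵢ | A·ȳᵢ
bottom flange | 7200.00 | 120.00 | 15.00 | 864000.00 | 108000.00
web | 1800.00 | 120.00 | 80.00 | 216000.00 | 144000.00
top flange | 1760.00 | 120.00 | 138.00 | 211200.00 | 242880.00
Σ | 10760.00 |  |  | 1291200.00 | 494880.00
x̄ = 1291200.00 / 10760.00 = 120.00 mm
ȳ = 494880.00 / 10760.00 = 45.99 mm

x̄ = 120.00 mm, ȳ = 45.99 mm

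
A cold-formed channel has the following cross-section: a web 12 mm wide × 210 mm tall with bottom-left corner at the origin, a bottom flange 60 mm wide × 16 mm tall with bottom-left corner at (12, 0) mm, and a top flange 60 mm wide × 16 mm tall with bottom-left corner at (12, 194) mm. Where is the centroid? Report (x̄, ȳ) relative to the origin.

x̄ = 21.57 mm, ȳ = 105.00 mm

Part | A | x̄ᵢ | ȳᵢ | A·x̄ᵢ | A·ȳᵢ
web | 2520.00 | 6.00 | 105.00 | 15120.00 | 264600.00
bottom flange | 960.00 | 42.00 | 8.00 | 40320.00 | 7680.00
top flange | 960.00 | 42.00 | 202.00 | 40320.00 | 193920.00
Σ | 4440.00 |  |  | 95760.00 | 466200.00
x̄ = 95760.00 / 4440.00 = 21.57 mm
ȳ = 466200.00 / 4440.00 = 105.00 mm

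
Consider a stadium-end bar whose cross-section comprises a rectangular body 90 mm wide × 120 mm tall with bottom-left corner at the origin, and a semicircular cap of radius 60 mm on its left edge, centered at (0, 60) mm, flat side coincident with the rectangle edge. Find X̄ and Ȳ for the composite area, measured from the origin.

rectangular body: A = 90 × 120 = 10800.00, centroid at (45.00, 60.00).
semicircular end: A = ½π·60² = 5654.87, centroid at (-25.46, 60.00).
ΣA = 16454.87 mm²
ΣAX̄ = (10800.00)(45.00) + (5654.87)(-25.46) = 342000.00 mm³
ΣAȲ = (10800.00)(60.00) + (5654.87)(60.00) = 987292.01 mm³
X̄ = 342000.00 / 16454.87 = 20.78 mm
Ȳ = 987292.01 / 16454.87 = 60.00 mm

X̄ = 20.78 mm, Ȳ = 60.00 mm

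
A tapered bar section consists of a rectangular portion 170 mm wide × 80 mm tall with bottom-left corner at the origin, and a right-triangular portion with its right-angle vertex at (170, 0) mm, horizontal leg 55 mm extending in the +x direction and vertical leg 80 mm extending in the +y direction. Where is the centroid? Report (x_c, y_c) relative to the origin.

x_c = 99.39 mm, y_c = 38.14 mm

Part | A | x̄ᵢ | ȳᵢ | A·x̄ᵢ | A·ȳᵢ
rectangular portion | 13600.00 | 85.00 | 40.00 | 1156000.00 | 544000.00
triangular portion | 2200.00 | 188.33 | 26.67 | 414333.33 | 58666.67
Σ | 15800.00 |  |  | 1570333.33 | 602666.67
x_c = 1570333.33 / 15800.00 = 99.39 mm
y_c = 602666.67 / 15800.00 = 38.14 mm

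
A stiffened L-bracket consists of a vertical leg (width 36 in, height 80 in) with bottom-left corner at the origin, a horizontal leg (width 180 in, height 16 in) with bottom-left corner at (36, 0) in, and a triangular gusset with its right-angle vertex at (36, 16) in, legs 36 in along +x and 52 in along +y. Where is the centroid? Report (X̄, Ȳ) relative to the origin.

vertical leg: A = 36 × 80 = 2880.00, centroid at (18.00, 40.00).
horizontal leg: A = 180 × 16 = 2880.00, centroid at (126.00, 8.00).
gusset: A = ½·36·52 = 936.00, centroid at (48.00, 33.33).
ΣA = 6696.00 in², ΣAX̄ = 459648.00 in³, ΣAȲ = 169440.00 in³.
X̄ = 459648.00/6696.00 = 68.65 in; Ȳ = 169440.00/6696.00 = 25.30 in.

X̄ = 68.65 in, Ȳ = 25.30 in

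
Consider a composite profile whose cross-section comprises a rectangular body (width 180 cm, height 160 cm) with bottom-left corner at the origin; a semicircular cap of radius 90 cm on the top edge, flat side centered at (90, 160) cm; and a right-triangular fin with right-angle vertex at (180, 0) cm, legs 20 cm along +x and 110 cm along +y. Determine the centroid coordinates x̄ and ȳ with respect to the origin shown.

x̄ = 92.49 cm, ȳ = 114.16 cm

Part | A | x̄ᵢ | ȳᵢ | A·x̄ᵢ | A·ȳᵢ
rectangular body | 28800.00 | 90.00 | 80.00 | 2592000.00 | 2304000.00
semicircular top | 12723.45 | 90.00 | 198.20 | 1145110.52 | 2521752.04
triangular fin | 1100.00 | 186.67 | 36.67 | 205333.33 | 40333.33
Σ | 42623.45 |  |  | 3942443.86 | 4866085.37
x̄ = 3942443.86 / 42623.45 = 92.49 cm
ȳ = 4866085.37 / 42623.45 = 114.16 cm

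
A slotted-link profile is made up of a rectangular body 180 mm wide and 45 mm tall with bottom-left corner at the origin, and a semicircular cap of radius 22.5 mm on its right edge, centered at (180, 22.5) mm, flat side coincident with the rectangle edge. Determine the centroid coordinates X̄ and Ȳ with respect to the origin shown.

Part | A | x̄ᵢ | ȳᵢ | A·x̄ᵢ | A·ȳᵢ
rectangular body | 8100.00 | 90.00 | 22.50 | 729000.00 | 182250.00
semicircular end | 795.22 | 189.55 | 22.50 | 150732.57 | 17892.35
Σ | 8895.22 |  |  | 879732.57 | 200142.35
X̄ = 879732.57 / 8895.22 = 98.90 mm
Ȳ = 200142.35 / 8895.22 = 22.50 mm

X̄ = 98.90 mm, Ȳ = 22.50 mm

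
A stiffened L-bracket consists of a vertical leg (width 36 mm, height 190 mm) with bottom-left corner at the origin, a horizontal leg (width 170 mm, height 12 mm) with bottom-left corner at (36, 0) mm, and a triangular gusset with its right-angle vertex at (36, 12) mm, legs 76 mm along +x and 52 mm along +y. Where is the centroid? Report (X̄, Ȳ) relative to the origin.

vertical leg: A = 36 × 190 = 6840.00, centroid at (18.00, 95.00).
horizontal leg: A = 170 × 12 = 2040.00, centroid at (121.00, 6.00).
gusset: A = ½·76·52 = 1976.00, centroid at (61.33, 29.33).
ΣA = 10856.00 mm², ΣAX̄ = 491154.67 mm³, ΣAȲ = 720002.67 mm³.
X̄ = 491154.67/10856.00 = 45.24 mm; Ȳ = 720002.67/10856.00 = 66.32 mm.

X̄ = 45.24 mm, Ȳ = 66.32 mm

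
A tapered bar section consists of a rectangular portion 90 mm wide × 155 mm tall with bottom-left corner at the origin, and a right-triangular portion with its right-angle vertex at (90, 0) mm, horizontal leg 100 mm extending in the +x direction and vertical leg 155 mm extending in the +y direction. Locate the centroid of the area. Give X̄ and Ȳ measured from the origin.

rectangular portion: A = 90 × 155 = 13950.00, centroid at (45.00, 77.50).
triangular portion: A = ½·100·155 = 7750.00, centroid at (123.33, 51.67).
ΣA = 21700.00 mm²
ΣAX̄ = (13950.00)(45.00) + (7750.00)(123.33) = 1583583.33 mm³
ΣAȲ = (13950.00)(77.50) + (7750.00)(51.67) = 1481541.67 mm³
X̄ = 1583583.33 / 21700.00 = 72.98 mm
Ȳ = 1481541.67 / 21700.00 = 68.27 mm

X̄ = 72.98 mm, Ȳ = 68.27 mm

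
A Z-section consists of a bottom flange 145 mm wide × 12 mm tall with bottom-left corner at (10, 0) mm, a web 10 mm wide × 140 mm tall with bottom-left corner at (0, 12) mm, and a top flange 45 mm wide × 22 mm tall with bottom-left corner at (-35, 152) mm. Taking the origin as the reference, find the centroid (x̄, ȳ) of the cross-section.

bottom flange: A = 145 × 12 = 1740.00, centroid at (82.50, 6.00).
web: A = 10 × 140 = 1400.00, centroid at (5.00, 82.00).
top flange: A = 45 × 22 = 990.00, centroid at (-12.50, 163.00).
ΣA = 4130.00 mm², ΣAx̄ = 138175.00 mm³, ΣAȳ = 286610.00 mm³.
x̄ = 138175.00/4130.00 = 33.46 mm; ȳ = 286610.00/4130.00 = 69.40 mm.

x̄ = 33.46 mm, ȳ = 69.40 mm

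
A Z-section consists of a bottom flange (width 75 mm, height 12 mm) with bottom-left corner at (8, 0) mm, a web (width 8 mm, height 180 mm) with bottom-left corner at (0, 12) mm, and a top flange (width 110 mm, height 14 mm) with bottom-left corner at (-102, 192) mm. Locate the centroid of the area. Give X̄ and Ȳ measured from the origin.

bottom flange: A = 75 × 12 = 900.00, centroid at (45.50, 6.00).
web: A = 8 × 180 = 1440.00, centroid at (4.00, 102.00).
top flange: A = 110 × 14 = 1540.00, centroid at (-47.00, 199.00).
ΣA = 3880.00 mm², ΣAX̄ = -25670.00 mm³, ΣAȲ = 458740.00 mm³.
X̄ = -25670.00/3880.00 = -6.62 mm; Ȳ = 458740.00/3880.00 = 118.23 mm.

X̄ = -6.62 mm, Ȳ = 118.23 mm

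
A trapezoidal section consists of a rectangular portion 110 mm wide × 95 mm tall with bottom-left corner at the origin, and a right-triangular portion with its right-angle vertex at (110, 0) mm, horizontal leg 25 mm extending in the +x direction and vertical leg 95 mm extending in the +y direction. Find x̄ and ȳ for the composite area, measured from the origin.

rectangular portion: A = 110 × 95 = 10450.00, centroid at (55.00, 47.50).
triangular portion: A = ½·25·95 = 1187.50, centroid at (118.33, 31.67).
ΣA = 11637.50 mm²
ΣAx̄ = (10450.00)(55.00) + (1187.50)(118.33) = 715270.83 mm³
ΣAȳ = (10450.00)(47.50) + (1187.50)(31.67) = 533979.17 mm³
x̄ = 715270.83 / 11637.50 = 61.46 mm
ȳ = 533979.17 / 11637.50 = 45.88 mm

x̄ = 61.46 mm, ȳ = 45.88 mm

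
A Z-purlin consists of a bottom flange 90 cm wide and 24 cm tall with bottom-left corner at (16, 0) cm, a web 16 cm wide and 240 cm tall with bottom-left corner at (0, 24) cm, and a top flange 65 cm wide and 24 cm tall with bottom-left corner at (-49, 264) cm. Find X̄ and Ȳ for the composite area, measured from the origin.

X̄ = 18.09 cm, Ȳ = 133.52 cm

bottom flange: A = 90 × 24 = 2160.00, centroid at (61.00, 12.00).
web: A = 16 × 240 = 3840.00, centroid at (8.00, 144.00).
top flange: A = 65 × 24 = 1560.00, centroid at (-16.50, 276.00).
ΣA = 7560.00 cm²
ΣAX̄ = (2160.00)(61.00) + (3840.00)(8.00) + (1560.00)(-16.50) = 136740.00 cm³
ΣAȲ = (2160.00)(12.00) + (3840.00)(144.00) + (1560.00)(276.00) = 1009440.00 cm³
X̄ = 136740.00 / 7560.00 = 18.09 cm
Ȳ = 1009440.00 / 7560.00 = 133.52 cm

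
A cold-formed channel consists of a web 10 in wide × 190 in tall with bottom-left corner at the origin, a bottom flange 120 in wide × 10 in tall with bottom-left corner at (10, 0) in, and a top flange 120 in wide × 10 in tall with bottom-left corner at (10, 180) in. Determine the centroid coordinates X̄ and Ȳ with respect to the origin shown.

X̄ = 41.28 in, Ȳ = 95.00 in

web: A = 10 × 190 = 1900.00, centroid at (5.00, 95.00).
bottom flange: A = 120 × 10 = 1200.00, centroid at (70.00, 5.00).
top flange: A = 120 × 10 = 1200.00, centroid at (70.00, 185.00).
ΣA = 4300.00 in², ΣAX̄ = 177500.00 in³, ΣAȲ = 408500.00 in³.
X̄ = 177500.00/4300.00 = 41.28 in; Ȳ = 408500.00/4300.00 = 95.00 in.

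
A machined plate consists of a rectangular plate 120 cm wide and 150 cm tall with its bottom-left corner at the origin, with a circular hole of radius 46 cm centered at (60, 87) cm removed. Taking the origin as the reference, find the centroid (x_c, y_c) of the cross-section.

plate: A = 120 × 150 = 18000.00, centroid at (60.00, 75.00).
hole: A = −π·46² = -6647.61, centroid at (60.00, 87.00).
ΣA = 11352.39 cm²
ΣAx_c = (18000.00)(60.00) + (-6647.61)(60.00) = 681143.40 cm³
ΣAy_c = (18000.00)(75.00) + (-6647.61)(87.00) = 771657.93 cm³
x_c = 681143.40 / 11352.39 = 60.00 cm
y_c = 771657.93 / 11352.39 = 67.97 cm

x_c = 60.00 cm, y_c = 67.97 cm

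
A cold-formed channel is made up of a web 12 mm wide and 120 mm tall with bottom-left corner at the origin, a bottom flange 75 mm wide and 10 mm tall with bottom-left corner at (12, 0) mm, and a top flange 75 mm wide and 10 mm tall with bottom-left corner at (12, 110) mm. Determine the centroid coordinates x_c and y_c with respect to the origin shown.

x_c = 28.19 mm, y_c = 60.00 mm

web: A = 12 × 120 = 1440.00, centroid at (6.00, 60.00).
bottom flange: A = 75 × 10 = 750.00, centroid at (49.50, 5.00).
top flange: A = 75 × 10 = 750.00, centroid at (49.50, 115.00).
ΣA = 2940.00 mm², ΣAx_c = 82890.00 mm³, ΣAy_c = 176400.00 mm³.
x_c = 82890.00/2940.00 = 28.19 mm; y_c = 176400.00/2940.00 = 60.00 mm.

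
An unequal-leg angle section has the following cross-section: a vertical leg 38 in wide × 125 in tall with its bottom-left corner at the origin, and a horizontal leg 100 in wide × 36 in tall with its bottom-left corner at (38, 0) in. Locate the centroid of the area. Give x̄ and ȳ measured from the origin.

Part | A | x̄ᵢ | ȳᵢ | A·x̄ᵢ | A·ȳᵢ
vertical leg | 4750.00 | 19.00 | 62.50 | 90250.00 | 296875.00
horizontal leg | 3600.00 | 88.00 | 18.00 | 316800.00 | 64800.00
Σ | 8350.00 |  |  | 407050.00 | 361675.00
x̄ = 407050.00 / 8350.00 = 48.75 in
ȳ = 361675.00 / 8350.00 = 43.31 in

x̄ = 48.75 in, ȳ = 43.31 in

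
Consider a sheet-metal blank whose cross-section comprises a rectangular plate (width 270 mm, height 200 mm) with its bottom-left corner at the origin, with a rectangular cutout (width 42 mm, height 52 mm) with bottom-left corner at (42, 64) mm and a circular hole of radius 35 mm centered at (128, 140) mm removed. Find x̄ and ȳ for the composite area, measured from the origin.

plate: A = 270 × 200 = 54000.00, centroid at (135.00, 100.00).
hole 1: A = −(42 × 52) = -2184.00, centroid at (63.00, 90.00).
hole 2: A = −π·35² = -3848.45, centroid at (128.00, 140.00).
ΣA = 47967.55 mm²
ΣAx̄ = (54000.00)(135.00) + (-2184.00)(63.00) + (-3848.45)(128.00) = 6659806.27 mm³
ΣAȳ = (54000.00)(100.00) + (-2184.00)(90.00) + (-3848.45)(140.00) = 4664656.86 mm³
x̄ = 6659806.27 / 47967.55 = 138.84 mm
ȳ = 4664656.86 / 47967.55 = 97.25 mm

x̄ = 138.84 mm, ȳ = 97.25 mm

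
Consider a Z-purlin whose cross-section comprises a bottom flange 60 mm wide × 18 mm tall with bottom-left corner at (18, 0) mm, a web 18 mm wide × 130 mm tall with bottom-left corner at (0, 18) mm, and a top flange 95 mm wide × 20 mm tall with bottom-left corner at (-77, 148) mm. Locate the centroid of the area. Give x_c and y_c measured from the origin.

x_c = 3.17 mm, y_c = 94.76 mm

bottom flange: A = 60 × 18 = 1080.00, centroid at (48.00, 9.00).
web: A = 18 × 130 = 2340.00, centroid at (9.00, 83.00).
top flange: A = 95 × 20 = 1900.00, centroid at (-29.50, 158.00).
ΣA = 5320.00 mm²
ΣAx_c = (1080.00)(48.00) + (2340.00)(9.00) + (1900.00)(-29.50) = 16850.00 mm³
ΣAy_c = (1080.00)(9.00) + (2340.00)(83.00) + (1900.00)(158.00) = 504140.00 mm³
x_c = 16850.00 / 5320.00 = 3.17 mm
y_c = 504140.00 / 5320.00 = 94.76 mm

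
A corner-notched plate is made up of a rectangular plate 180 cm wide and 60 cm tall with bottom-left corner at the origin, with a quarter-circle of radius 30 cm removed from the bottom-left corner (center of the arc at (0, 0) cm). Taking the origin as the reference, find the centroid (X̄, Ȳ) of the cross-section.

plate: A = 180 × 60 = 10800.00, centroid at (90.00, 30.00).
removed quarter-circle: A = −¼π·30² = -706.86, centroid at (12.73, 12.73).
ΣA = 10093.14 cm²
ΣAX̄ = (10800.00)(90.00) + (-706.86)(12.73) = 963000.00 cm³
ΣAȲ = (10800.00)(30.00) + (-706.86)(12.73) = 315000.00 cm³
X̄ = 963000.00 / 10093.14 = 95.41 cm
Ȳ = 315000.00 / 10093.14 = 31.21 cm

X̄ = 95.41 cm, Ȳ = 31.21 cm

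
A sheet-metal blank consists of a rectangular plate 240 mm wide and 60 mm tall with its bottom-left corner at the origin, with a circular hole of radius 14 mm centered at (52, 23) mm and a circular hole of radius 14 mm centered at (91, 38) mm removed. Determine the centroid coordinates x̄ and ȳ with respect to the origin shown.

Part | A | x̄ᵢ | ȳᵢ | A·x̄ᵢ | A·ȳᵢ
plate | 14400.00 | 120.00 | 30.00 | 1728000.00 | 432000.00
hole 1 | -615.75 | 52.00 | 23.00 | -32019.11 | -14162.30
hole 2 | -615.75 | 91.00 | 38.00 | -56033.45 | -23398.58
Σ | 13168.50 |  |  | 1639947.44 | 394439.12
x̄ = 1639947.44 / 13168.50 = 124.54 mm
ȳ = 394439.12 / 13168.50 = 29.95 mm

x̄ = 124.54 mm, ȳ = 29.95 mm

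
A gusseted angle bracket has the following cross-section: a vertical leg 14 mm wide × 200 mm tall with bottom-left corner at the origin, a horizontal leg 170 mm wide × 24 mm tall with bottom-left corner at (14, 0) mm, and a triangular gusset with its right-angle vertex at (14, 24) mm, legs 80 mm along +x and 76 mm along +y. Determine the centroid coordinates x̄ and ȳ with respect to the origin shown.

vertical leg: A = 14 × 200 = 2800.00, centroid at (7.00, 100.00).
horizontal leg: A = 170 × 24 = 4080.00, centroid at (99.00, 12.00).
gusset: A = ½·80·76 = 3040.00, centroid at (40.67, 49.33).
ΣA = 9920.00 mm²
ΣAx̄ = (2800.00)(7.00) + (4080.00)(99.00) + (3040.00)(40.67) = 547146.67 mm³
ΣAȳ = (2800.00)(100.00) + (4080.00)(12.00) + (3040.00)(49.33) = 478933.33 mm³
x̄ = 547146.67 / 9920.00 = 55.16 mm
ȳ = 478933.33 / 9920.00 = 48.28 mm

x̄ = 55.16 mm, ȳ = 48.28 mm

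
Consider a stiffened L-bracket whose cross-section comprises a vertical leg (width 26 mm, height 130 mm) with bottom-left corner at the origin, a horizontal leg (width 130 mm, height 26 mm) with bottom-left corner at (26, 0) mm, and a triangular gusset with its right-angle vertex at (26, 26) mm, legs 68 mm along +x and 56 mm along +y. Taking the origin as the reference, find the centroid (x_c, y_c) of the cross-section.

vertical leg: A = 26 × 130 = 3380.00, centroid at (13.00, 65.00).
horizontal leg: A = 130 × 26 = 3380.00, centroid at (91.00, 13.00).
gusset: A = ½·68·56 = 1904.00, centroid at (48.67, 44.67).
ΣA = 8664.00 mm²
ΣAx_c = (3380.00)(13.00) + (3380.00)(91.00) + (1904.00)(48.67) = 444181.33 mm³
ΣAy_c = (3380.00)(65.00) + (3380.00)(13.00) + (1904.00)(44.67) = 348685.33 mm³
x_c = 444181.33 / 8664.00 = 51.27 mm
y_c = 348685.33 / 8664.00 = 40.25 mm

x_c = 51.27 mm, y_c = 40.25 mm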